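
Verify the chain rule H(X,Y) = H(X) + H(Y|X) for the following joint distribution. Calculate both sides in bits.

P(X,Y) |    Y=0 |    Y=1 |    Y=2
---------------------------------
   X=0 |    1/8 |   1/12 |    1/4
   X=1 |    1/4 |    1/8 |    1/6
H(X,Y) = 2.4796, H(X) = 0.9950, H(Y|X) = 1.4846 (all in bits)

Chain rule: H(X,Y) = H(X) + H(Y|X)

Left side — joint entropy directly:
H(X,Y) = -Σ p(x,y) log p(x,y) = 2.4796 bits

Right side — compute H(Y|X) from the conditional distributions:
P(X) = (11/24, 13/24), so H(X) = 0.9950 bits
H(Y|X) = Σ_x P(X=x) · H(Y|X=x):
  P(Y|X=0) = (3/11, 2/11, 6/11), H(Y|X=0) = 1.4354, weight P(X=0) = 11/24
  P(Y|X=1) = (6/13, 3/13, 4/13), H(Y|X=1) = 1.5262, weight P(X=1) = 13/24
H(Y|X) = 1.4846 bits

H(X) + H(Y|X) = 0.9950 + 1.4846 = 2.4796 bits

Both sides equal 2.4796 bits. ✓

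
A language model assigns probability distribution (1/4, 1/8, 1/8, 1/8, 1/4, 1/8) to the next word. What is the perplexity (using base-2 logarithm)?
5.6569

Perplexity is 2^H (or exp(H) for natural log).

First, H = -Σ p log p = 2.5000 bits
Perplexity = 2^2.5000 = 5.6569

Interpretation: The model's uncertainty is equivalent to choosing uniformly among 5.7 options.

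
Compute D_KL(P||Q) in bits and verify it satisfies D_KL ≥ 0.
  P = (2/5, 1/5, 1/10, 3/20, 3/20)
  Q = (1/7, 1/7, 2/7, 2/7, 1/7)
0.4109 bits

KL divergence satisfies the Gibbs inequality: D_KL(P||Q) ≥ 0 for all distributions P, Q.

D_KL(P||Q) = Σ p(x) log(p(x)/q(x))
Term by term:
  x=0: 2/5 × log_2[(2/5)/(1/7)] = 0.5942
  x=1: 1/5 × log_2[(1/5)/(1/7)] = 0.0971
  x=2: 1/10 × log_2[(1/10)/(2/7)] = -0.1515
  x=3: 3/20 × log_2[(3/20)/(2/7)] = -0.1394
  x=4: 3/20 × log_2[(3/20)/(1/7)] = 0.0106
D_KL(P||Q) = 0.4109 bits

D_KL(P||Q) = 0.4109 ≥ 0 ✓

This non-negativity is a fundamental property: relative entropy cannot be negative because it measures how different Q is from P.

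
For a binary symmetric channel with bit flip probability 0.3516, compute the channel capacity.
0.0645 bits

For a binary symmetric channel (BSC) with error probability p:
Capacity C = 1 - H(p) bits per symbol

where H(p) = -p log₂(p) - (1-p) log₂(1-p) is the binary entropy function.

H(0.3516) = 0.9355 bits
C = 1 - 0.9355 = 0.0645 bits per symbol

This means we can reliably transmit up to 0.0645 bits of information per channel use.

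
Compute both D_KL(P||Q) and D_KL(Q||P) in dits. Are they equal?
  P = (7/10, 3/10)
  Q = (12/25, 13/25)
D_KL(P||Q) = 0.0430, D_KL(Q||P) = 0.0456

KL divergence is not symmetric: D_KL(P||Q) ≠ D_KL(Q||P) in general.

D_KL(P||Q) = 0.0430 dits
D_KL(Q||P) = 0.0456 dits

No, they are not equal!

This asymmetry is why KL divergence is not a true distance metric.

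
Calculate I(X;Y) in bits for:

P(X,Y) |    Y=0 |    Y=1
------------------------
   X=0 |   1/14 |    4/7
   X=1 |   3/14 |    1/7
0.1928 bits

Mutual information: I(X;Y) = H(X) + H(Y) - H(X,Y)

Marginals:
P(X) = (9/14, 5/14), H(X) = 0.9403 bits
P(Y) = (2/7, 5/7), H(Y) = 0.8631 bits

Joint entropy: H(X,Y) = 1.6106 bits

I(X;Y) = 0.9403 + 0.8631 - 1.6106 = 0.1928 bits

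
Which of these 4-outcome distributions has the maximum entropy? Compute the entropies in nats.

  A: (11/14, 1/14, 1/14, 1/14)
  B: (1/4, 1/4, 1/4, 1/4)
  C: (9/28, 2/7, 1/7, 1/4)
B

For a discrete distribution over n outcomes, entropy is maximized by the uniform distribution.

Computing entropies:
H(A) = 0.7550 nats
H(B) = 1.3863 nats
H(C) = 1.3473 nats

The uniform distribution (where all probabilities equal 1/4) achieves the maximum entropy of log_e(4) = 1.3863 nats.

Distribution B has the highest entropy.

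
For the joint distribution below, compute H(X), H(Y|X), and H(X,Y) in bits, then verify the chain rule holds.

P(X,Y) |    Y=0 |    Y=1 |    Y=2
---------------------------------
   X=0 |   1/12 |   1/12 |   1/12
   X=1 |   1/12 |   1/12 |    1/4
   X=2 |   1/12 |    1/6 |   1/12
H(X,Y) = 3.0221, H(X) = 1.5546, H(Y|X) = 1.4675 (all in bits)

Chain rule: H(X,Y) = H(X) + H(Y|X)

Left side — joint entropy directly:
H(X,Y) = -Σ p(x,y) log p(x,y) = 3.0221 bits

Right side — compute H(Y|X) from the conditional distributions:
P(X) = (1/4, 5/12, 1/3), so H(X) = 1.5546 bits
H(Y|X) = Σ_x P(X=x) · H(Y|X=x):
  P(Y|X=0) = (1/3, 1/3, 1/3), H(Y|X=0) = 1.5850, weight P(X=0) = 1/4
  P(Y|X=1) = (1/5, 1/5, 3/5), H(Y|X=1) = 1.3710, weight P(X=1) = 5/12
  P(Y|X=2) = (1/4, 1/2, 1/4), H(Y|X=2) = 1.5000, weight P(X=2) = 1/3
H(Y|X) = 1.4675 bits

H(X) + H(Y|X) = 1.5546 + 1.4675 = 3.0221 bits

Both sides equal 3.0221 bits. ✓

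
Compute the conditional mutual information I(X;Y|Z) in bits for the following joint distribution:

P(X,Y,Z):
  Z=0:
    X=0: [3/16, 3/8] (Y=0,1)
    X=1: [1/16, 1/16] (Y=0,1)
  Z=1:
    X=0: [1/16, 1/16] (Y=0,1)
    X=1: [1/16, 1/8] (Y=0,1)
0.0148 bits

Conditional mutual information: I(X;Y|Z) = H(X|Z) + H(Y|Z) - H(X,Y|Z)

H(Z) = 0.8960
H(X,Z) = 1.6697 → H(X|Z) = 0.7737
H(Y,Z) = 1.8496 → H(Y|Z) = 0.9536
H(X,Y,Z) = 2.6085 → H(X,Y|Z) = 1.7124

I(X;Y|Z) = 0.7737 + 0.9536 - 1.7124 = 0.0148 bits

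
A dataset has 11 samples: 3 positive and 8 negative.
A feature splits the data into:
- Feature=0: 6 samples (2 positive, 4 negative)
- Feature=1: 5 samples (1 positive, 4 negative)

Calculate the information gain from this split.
0.0163 bits

Information Gain = H(Y) - H(Y|Feature)

Before split:
P(positive) = 3/11 = 0.2727
H(Y) = 0.8454 bits

After split:
Feature=0: H = 0.9183 bits (weight = 6/11)
Feature=1: H = 0.7219 bits (weight = 5/11)
H(Y|Feature) = (6/11)×0.9183 + (5/11)×0.7219 = 0.8290 bits

Information Gain = 0.8454 - 0.8290 = 0.0163 bits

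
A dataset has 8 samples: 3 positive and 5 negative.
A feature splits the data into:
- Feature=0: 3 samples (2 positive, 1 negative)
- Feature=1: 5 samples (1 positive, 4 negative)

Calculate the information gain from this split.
0.1589 bits

Information Gain = H(Y) - H(Y|Feature)

Before split:
P(positive) = 3/8 = 0.3750
H(Y) = 0.9544 bits

After split:
Feature=0: H = 0.9183 bits (weight = 3/8)
Feature=1: H = 0.7219 bits (weight = 5/8)
H(Y|Feature) = (3/8)×0.9183 + (5/8)×0.7219 = 0.7956 bits

Information Gain = 0.9544 - 0.7956 = 0.1589 bits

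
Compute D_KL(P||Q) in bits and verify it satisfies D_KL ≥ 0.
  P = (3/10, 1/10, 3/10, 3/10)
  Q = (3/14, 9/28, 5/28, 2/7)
0.2228 bits

KL divergence satisfies the Gibbs inequality: D_KL(P||Q) ≥ 0 for all distributions P, Q.

D_KL(P||Q) = Σ p(x) log(p(x)/q(x))
Term by term:
  x=0: 3/10 × log_2[(3/10)/(3/14)] = 0.1456
  x=1: 1/10 × log_2[(1/10)/(9/28)] = -0.1684
  x=2: 3/10 × log_2[(3/10)/(5/28)] = 0.2245
  x=3: 3/10 × log_2[(3/10)/(2/7)] = 0.0211
D_KL(P||Q) = 0.2228 bits

D_KL(P||Q) = 0.2228 ≥ 0 ✓

This non-negativity is a fundamental property: relative entropy cannot be negative because it measures how different Q is from P.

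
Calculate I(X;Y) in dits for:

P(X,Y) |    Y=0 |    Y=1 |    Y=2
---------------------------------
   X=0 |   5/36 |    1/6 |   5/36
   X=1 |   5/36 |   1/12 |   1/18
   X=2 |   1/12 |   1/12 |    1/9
0.0092 dits

Mutual information: I(X;Y) = H(X) + H(Y) - H(X,Y)

Marginals:
P(X) = (4/9, 5/18, 5/18), H(X) = 0.4656 dits
P(Y) = (13/36, 1/3, 11/36), H(Y) = 0.4761 dits

Joint entropy: H(X,Y) = 0.9325 dits

I(X;Y) = 0.4656 + 0.4761 - 0.9325 = 0.0092 dits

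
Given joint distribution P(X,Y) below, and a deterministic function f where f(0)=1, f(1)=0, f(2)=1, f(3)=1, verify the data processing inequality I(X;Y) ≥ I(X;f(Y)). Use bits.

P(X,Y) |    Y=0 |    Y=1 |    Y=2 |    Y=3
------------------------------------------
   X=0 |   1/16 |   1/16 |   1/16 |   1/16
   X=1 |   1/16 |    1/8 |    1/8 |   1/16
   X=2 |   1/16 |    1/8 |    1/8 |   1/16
I(X;Y) = 0.0157, I(X;f(Y)) = 0.0045, inequality holds: 0.0157 ≥ 0.0045

Data Processing Inequality: For any Markov chain X → Y → Z, we have I(X;Y) ≥ I(X;Z).

Here Z = f(Y) is a deterministic function of Y, forming X → Y → Z.

Original I(X;Y) = 0.0157 bits

After applying f:
P(X,Z) where Z=f(Y):
- P(X,Z=0) = P(X,Y=1)
- P(X,Z=1) = P(X,Y=0) + P(X,Y=2) + P(X,Y=3)

I(X;Z) = I(X;f(Y)) = 0.0045 bits

Verification: 0.0157 ≥ 0.0045 ✓

Information cannot be created by processing; the function f can only lose information about X.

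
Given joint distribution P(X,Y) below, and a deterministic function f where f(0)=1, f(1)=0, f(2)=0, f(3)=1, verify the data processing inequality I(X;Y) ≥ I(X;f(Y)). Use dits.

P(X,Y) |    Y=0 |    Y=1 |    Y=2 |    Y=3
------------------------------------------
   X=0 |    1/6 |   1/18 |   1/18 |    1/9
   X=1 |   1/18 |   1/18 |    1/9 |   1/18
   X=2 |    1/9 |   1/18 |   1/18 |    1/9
I(X;Y) = 0.0195, I(X;f(Y)) = 0.0158, inequality holds: 0.0195 ≥ 0.0158

Data Processing Inequality: For any Markov chain X → Y → Z, we have I(X;Y) ≥ I(X;Z).

Here Z = f(Y) is a deterministic function of Y, forming X → Y → Z.

Original I(X;Y) = 0.0195 dits

After applying f:
P(X,Z) where Z=f(Y):
- P(X,Z=0) = P(X,Y=1) + P(X,Y=2)
- P(X,Z=1) = P(X,Y=0) + P(X,Y=3)

I(X;Z) = I(X;f(Y)) = 0.0158 dits

Verification: 0.0195 ≥ 0.0158 ✓

Information cannot be created by processing; the function f can only lose information about X.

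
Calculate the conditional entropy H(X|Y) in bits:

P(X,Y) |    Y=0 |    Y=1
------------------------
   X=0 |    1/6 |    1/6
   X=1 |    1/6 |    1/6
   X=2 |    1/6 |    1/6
1.5850 bits

Using the chain rule: H(X|Y) = H(X,Y) - H(Y)

First, compute H(X,Y) = 2.5850 bits

Marginal P(Y) = (1/2, 1/2)
H(Y) = 1.0000 bits

H(X|Y) = H(X,Y) - H(Y) = 2.5850 - 1.0000 = 1.5850 bits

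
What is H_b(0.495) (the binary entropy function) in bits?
0.9999 bits

The binary entropy function is:
H(p) = -p log(p) - (1-p) log(1-p)

H(0.495) = -0.495 × log_2(0.495) - 0.505 × log_2(0.505)
H(0.495) = 0.9999 bits

Note: Binary entropy is maximized at p=0.5 (H=1 bit) and minimized at p=0 or p=1 (H=0).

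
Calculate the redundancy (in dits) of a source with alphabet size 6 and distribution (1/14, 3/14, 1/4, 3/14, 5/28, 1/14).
0.0436 dits

Redundancy measures how far a source is from maximum entropy:
R = H_max - H(X)

Maximum entropy for 6 symbols: H_max = log_10(6) = 0.7782 dits
Actual entropy: H(X) = 0.7346 dits
Redundancy: R = 0.7782 - 0.7346 = 0.0436 dits

This redundancy represents potential for compression: the source could be compressed by 0.0436 dits per symbol.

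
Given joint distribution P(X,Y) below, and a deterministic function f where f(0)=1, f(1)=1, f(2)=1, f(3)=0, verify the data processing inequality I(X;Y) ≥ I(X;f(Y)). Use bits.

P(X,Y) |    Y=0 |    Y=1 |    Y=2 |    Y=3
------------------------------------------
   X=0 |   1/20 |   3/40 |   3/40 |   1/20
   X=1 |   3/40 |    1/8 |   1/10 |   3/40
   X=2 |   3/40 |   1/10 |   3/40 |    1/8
I(X;Y) = 0.0185, I(X;f(Y)) = 0.0157, inequality holds: 0.0185 ≥ 0.0157

Data Processing Inequality: For any Markov chain X → Y → Z, we have I(X;Y) ≥ I(X;Z).

Here Z = f(Y) is a deterministic function of Y, forming X → Y → Z.

Original I(X;Y) = 0.0185 bits

After applying f:
P(X,Z) where Z=f(Y):
- P(X,Z=0) = P(X,Y=3)
- P(X,Z=1) = P(X,Y=0) + P(X,Y=1) + P(X,Y=2)

I(X;Z) = I(X;f(Y)) = 0.0157 bits

Verification: 0.0185 ≥ 0.0157 ✓

Information cannot be created by processing; the function f can only lose information about X.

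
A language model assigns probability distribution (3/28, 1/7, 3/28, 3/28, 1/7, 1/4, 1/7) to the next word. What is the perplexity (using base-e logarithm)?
6.6757

Perplexity is e^H (or exp(H) for natural log).

First, H = -Σ p log p = 1.8985 nats
Perplexity = e^1.8985 = 6.6757

Interpretation: The model's uncertainty is equivalent to choosing uniformly among 6.7 options.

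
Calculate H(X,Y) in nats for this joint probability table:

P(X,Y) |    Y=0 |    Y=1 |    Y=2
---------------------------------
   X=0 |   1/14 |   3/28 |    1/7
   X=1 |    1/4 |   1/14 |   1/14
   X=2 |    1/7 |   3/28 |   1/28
2.0657 nats

Joint entropy is H(X,Y) = -Σ_{x,y} p(x,y) log p(x,y).

Summing over all non-zero entries:
H(X,Y) = -[1/14·log_e(1/14) + 3/28·log_e(3/28) + 1/7·log_e(1/7) + 1/4·log_e(1/4) + 1/14·log_e(1/14) + 1/14·log_e(1/14) + 1/7·log_e(1/7) + 3/28·log_e(3/28) + 1/28·log_e(1/28)]
H(X,Y) = 2.0657 nats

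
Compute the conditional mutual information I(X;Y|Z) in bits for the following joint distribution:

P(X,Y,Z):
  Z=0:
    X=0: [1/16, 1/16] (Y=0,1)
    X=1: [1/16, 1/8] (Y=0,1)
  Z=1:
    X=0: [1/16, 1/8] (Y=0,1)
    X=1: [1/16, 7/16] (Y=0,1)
0.0326 bits

Conditional mutual information: I(X;Y|Z) = H(X|Z) + H(Y|Z) - H(X,Y|Z)

H(Z) = 0.8960
H(X,Z) = 1.7806 → H(X|Z) = 0.8846
H(Y,Z) = 1.6697 → H(Y|Z) = 0.7737
H(X,Y,Z) = 2.5218 → H(X,Y|Z) = 1.6257

I(X;Y|Z) = 0.8846 + 0.7737 - 1.6257 = 0.0326 bits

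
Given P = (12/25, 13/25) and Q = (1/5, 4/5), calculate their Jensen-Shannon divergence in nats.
0.0447 nats

Jensen-Shannon divergence is:
JSD(P||Q) = 0.5 × D_KL(P||M) + 0.5 × D_KL(Q||M)
where M = 0.5 × (P + Q) is the mixture distribution.

M = 0.5 × (12/25, 13/25) + 0.5 × (1/5, 4/5) = (0.34, 0.66)

D_KL(P||M) = 0.0415 nats
D_KL(Q||M) = 0.0478 nats

JSD(P||Q) = 0.5 × 0.0415 + 0.5 × 0.0478 = 0.0447 nats

Unlike KL divergence, JSD is symmetric and bounded: 0 ≤ JSD ≤ log(2).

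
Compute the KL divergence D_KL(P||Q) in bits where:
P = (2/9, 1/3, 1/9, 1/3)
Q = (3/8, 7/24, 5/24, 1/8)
0.2674 bits

KL divergence: D_KL(P||Q) = Σ p(x) log(p(x)/q(x))

Computing term by term:
  x=0: 2/9 × log_2[(2/9)/(3/8)] = 2/9 × -0.7549 = -0.1678
  x=1: 1/3 × log_2[(1/3)/(7/24)] = 1/3 × 0.1926 = 0.0642
  x=2: 1/9 × log_2[(1/9)/(5/24)] = 1/9 × -0.9069 = -0.1008
  x=3: 1/3 × log_2[(1/3)/(1/8)] = 1/3 × 1.4150 = 0.4717

D_KL(P||Q) = 0.2674 bits

Note: KL divergence is always non-negative and equals 0 iff P = Q.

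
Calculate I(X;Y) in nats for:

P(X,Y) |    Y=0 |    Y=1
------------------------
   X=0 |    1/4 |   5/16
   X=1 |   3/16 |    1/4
0.0001 nats

Mutual information: I(X;Y) = H(X) + H(Y) - H(X,Y)

Marginals:
P(X) = (9/16, 7/16), H(X) = 0.6853 nats
P(Y) = (7/16, 9/16), H(Y) = 0.6853 nats

Joint entropy: H(X,Y) = 1.3705 nats

I(X;Y) = 0.6853 + 0.6853 - 1.3705 = 0.0001 nats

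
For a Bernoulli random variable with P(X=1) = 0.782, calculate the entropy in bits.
0.7565 bits

The binary entropy function is:
H(p) = -p log(p) - (1-p) log(1-p)

H(0.782) = -0.782 × log_2(0.782) - 0.218 × log_2(0.218)
H(0.782) = 0.7565 bits

Note: Binary entropy is maximized at p=0.5 (H=1 bit) and minimized at p=0 or p=1 (H=0).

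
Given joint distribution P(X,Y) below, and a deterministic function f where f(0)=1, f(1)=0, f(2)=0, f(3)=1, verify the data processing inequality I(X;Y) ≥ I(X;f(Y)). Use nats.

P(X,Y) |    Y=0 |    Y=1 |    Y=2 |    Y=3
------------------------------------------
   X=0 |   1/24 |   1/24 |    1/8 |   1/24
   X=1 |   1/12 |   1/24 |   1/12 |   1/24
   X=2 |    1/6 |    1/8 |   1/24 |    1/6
I(X;Y) = 0.0933, I(X;f(Y)) = 0.0390, inequality holds: 0.0933 ≥ 0.0390

Data Processing Inequality: For any Markov chain X → Y → Z, we have I(X;Y) ≥ I(X;Z).

Here Z = f(Y) is a deterministic function of Y, forming X → Y → Z.

Original I(X;Y) = 0.0933 nats

After applying f:
P(X,Z) where Z=f(Y):
- P(X,Z=0) = P(X,Y=1) + P(X,Y=2)
- P(X,Z=1) = P(X,Y=0) + P(X,Y=3)

I(X;Z) = I(X;f(Y)) = 0.0390 nats

Verification: 0.0933 ≥ 0.0390 ✓

Information cannot be created by processing; the function f can only lose information about X.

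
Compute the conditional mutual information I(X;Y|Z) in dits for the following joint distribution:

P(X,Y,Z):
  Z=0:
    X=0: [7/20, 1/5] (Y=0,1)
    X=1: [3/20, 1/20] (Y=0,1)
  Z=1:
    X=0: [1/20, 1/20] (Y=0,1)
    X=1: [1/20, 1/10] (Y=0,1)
0.0034 dits

Conditional mutual information: I(X;Y|Z) = H(X|Z) + H(Y|Z) - H(X,Y|Z)

H(Z) = 0.2442
H(X,Z) = 0.5062 → H(X|Z) = 0.2620
H(Y,Z) = 0.5246 → H(Y|Z) = 0.2804
H(X,Y,Z) = 0.7832 → H(X,Y|Z) = 0.5389

I(X;Y|Z) = 0.2620 + 0.2804 - 0.5389 = 0.0034 dits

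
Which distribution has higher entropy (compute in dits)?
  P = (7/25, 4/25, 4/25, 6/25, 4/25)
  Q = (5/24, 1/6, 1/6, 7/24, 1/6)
Q

Computing entropies in dits:
H(P) = 0.6856
H(Q) = 0.6871

Distribution Q has higher entropy.

Intuition: The distribution closer to uniform (more spread out) has higher entropy.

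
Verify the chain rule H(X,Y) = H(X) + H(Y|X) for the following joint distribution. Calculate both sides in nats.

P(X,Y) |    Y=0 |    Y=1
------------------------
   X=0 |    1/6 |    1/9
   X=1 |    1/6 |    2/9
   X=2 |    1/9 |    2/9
H(X,Y) = 1.7540, H(X) = 1.0893, H(Y|X) = 0.6647 (all in nats)

Chain rule: H(X,Y) = H(X) + H(Y|X)

Left side — joint entropy directly:
H(X,Y) = -Σ p(x,y) log p(x,y) = 1.7540 nats

Right side — compute H(Y|X) from the conditional distributions:
P(X) = (5/18, 7/18, 1/3), so H(X) = 1.0893 nats
H(Y|X) = Σ_x P(X=x) · H(Y|X=x):
  P(Y|X=0) = (3/5, 2/5), H(Y|X=0) = 0.6730, weight P(X=0) = 5/18
  P(Y|X=1) = (3/7, 4/7), H(Y|X=1) = 0.6829, weight P(X=1) = 7/18
  P(Y|X=2) = (1/3, 2/3), H(Y|X=2) = 0.6365, weight P(X=2) = 1/3
H(Y|X) = 0.6647 nats

H(X) + H(Y|X) = 1.0893 + 0.6647 = 1.7540 nats

Both sides equal 1.7540 nats. ✓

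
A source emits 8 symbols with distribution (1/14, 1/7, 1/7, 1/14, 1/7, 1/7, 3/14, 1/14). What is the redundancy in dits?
0.0312 dits

Redundancy measures how far a source is from maximum entropy:
R = H_max - H(X)

Maximum entropy for 8 symbols: H_max = log_10(8) = 0.9031 dits
Actual entropy: H(X) = 0.8719 dits
Redundancy: R = 0.9031 - 0.8719 = 0.0312 dits

This redundancy represents potential for compression: the source could be compressed by 0.0312 dits per symbol.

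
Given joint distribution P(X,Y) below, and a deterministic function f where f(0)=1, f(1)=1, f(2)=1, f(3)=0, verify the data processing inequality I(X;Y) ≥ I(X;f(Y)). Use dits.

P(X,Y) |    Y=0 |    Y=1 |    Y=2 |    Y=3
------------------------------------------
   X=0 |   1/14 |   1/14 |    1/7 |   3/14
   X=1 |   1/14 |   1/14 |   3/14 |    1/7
I(X;Y) = 0.0062, I(X;f(Y)) = 0.0049, inequality holds: 0.0062 ≥ 0.0049

Data Processing Inequality: For any Markov chain X → Y → Z, we have I(X;Y) ≥ I(X;Z).

Here Z = f(Y) is a deterministic function of Y, forming X → Y → Z.

Original I(X;Y) = 0.0062 dits

After applying f:
P(X,Z) where Z=f(Y):
- P(X,Z=0) = P(X,Y=3)
- P(X,Z=1) = P(X,Y=0) + P(X,Y=1) + P(X,Y=2)

I(X;Z) = I(X;f(Y)) = 0.0049 dits

Verification: 0.0062 ≥ 0.0049 ✓

Information cannot be created by processing; the function f can only lose information about X.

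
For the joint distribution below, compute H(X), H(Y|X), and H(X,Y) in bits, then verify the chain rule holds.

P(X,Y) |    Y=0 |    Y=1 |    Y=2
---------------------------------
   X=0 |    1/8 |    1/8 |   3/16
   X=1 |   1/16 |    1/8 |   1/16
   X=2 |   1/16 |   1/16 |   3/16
H(X,Y) = 3.0306, H(X) = 1.5462, H(Y|X) = 1.4845 (all in bits)

Chain rule: H(X,Y) = H(X) + H(Y|X)

Left side — joint entropy directly:
H(X,Y) = -Σ p(x,y) log p(x,y) = 3.0306 bits

Right side — compute H(Y|X) from the conditional distributions:
P(X) = (7/16, 1/4, 5/16), so H(X) = 1.5462 bits
H(Y|X) = Σ_x P(X=x) · H(Y|X=x):
  P(Y|X=0) = (2/7, 2/7, 3/7), H(Y|X=0) = 1.5567, weight P(X=0) = 7/16
  P(Y|X=1) = (1/4, 1/2, 1/4), H(Y|X=1) = 1.5000, weight P(X=1) = 1/4
  P(Y|X=2) = (1/5, 1/5, 3/5), H(Y|X=2) = 1.3710, weight P(X=2) = 5/16
H(Y|X) = 1.4845 bits

H(X) + H(Y|X) = 1.5462 + 1.4845 = 3.0306 bits

Both sides equal 3.0306 bits. ✓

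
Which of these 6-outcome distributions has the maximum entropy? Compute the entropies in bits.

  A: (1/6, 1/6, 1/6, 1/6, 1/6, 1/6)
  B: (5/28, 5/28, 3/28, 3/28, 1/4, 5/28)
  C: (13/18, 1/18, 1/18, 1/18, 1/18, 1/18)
A

For a discrete distribution over n outcomes, entropy is maximized by the uniform distribution.

Computing entropies:
H(A) = 2.5850 bits
H(B) = 2.5220 bits
H(C) = 1.4974 bits

The uniform distribution (where all probabilities equal 1/6) achieves the maximum entropy of log_2(6) = 2.5850 bits.

Distribution A has the highest entropy.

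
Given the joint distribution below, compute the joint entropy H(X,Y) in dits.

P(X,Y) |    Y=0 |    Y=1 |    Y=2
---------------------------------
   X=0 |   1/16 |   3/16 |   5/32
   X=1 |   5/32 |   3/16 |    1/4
0.7503 dits

Joint entropy is H(X,Y) = -Σ_{x,y} p(x,y) log p(x,y).

Summing over all non-zero entries:
H(X,Y) = -[1/16·log_10(1/16) + 3/16·log_10(3/16) + 5/32·log_10(5/32) + 5/32·log_10(5/32) + 3/16·log_10(3/16) + 1/4·log_10(1/4)]
H(X,Y) = 0.7503 dits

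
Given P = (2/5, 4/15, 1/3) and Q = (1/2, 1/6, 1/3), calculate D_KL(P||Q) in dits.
0.0157 dits

KL divergence: D_KL(P||Q) = Σ p(x) log(p(x)/q(x))

Computing term by term:
  x=0: 2/5 × log_10[(2/5)/(1/2)] = 2/5 × -0.0969 = -0.0388
  x=1: 4/15 × log_10[(4/15)/(1/6)] = 4/15 × 0.2041 = 0.0544
  x=2: 1/3 × log_10[(1/3)/(1/3)] = 1/3 × 0.0000 = 0.0000

D_KL(P||Q) = 0.0157 dits

Note: KL divergence is always non-negative and equals 0 iff P = Q.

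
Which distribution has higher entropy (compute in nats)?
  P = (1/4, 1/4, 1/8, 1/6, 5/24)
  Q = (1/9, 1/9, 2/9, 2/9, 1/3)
P

Computing entropies in nats:
H(P) = 1.5785
H(Q) = 1.5230

Distribution P has higher entropy.

Intuition: The distribution closer to uniform (more spread out) has higher entropy.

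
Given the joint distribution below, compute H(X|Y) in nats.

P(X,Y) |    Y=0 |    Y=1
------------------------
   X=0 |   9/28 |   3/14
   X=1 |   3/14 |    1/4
0.6810 nats

Using the chain rule: H(X|Y) = H(X,Y) - H(Y)

First, compute H(X,Y) = 1.3716 nats

Marginal P(Y) = (15/28, 13/28)
H(Y) = 0.6906 nats

H(X|Y) = H(X,Y) - H(Y) = 1.3716 - 0.6906 = 0.6810 nats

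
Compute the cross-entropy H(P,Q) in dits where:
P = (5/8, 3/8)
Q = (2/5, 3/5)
0.3319 dits

Cross-entropy: H(P,Q) = -Σ p(x) log q(x)

Alternatively: H(P,Q) = H(P) + D_KL(P||Q)
H(P) = 0.2873 dits
D_KL(P||Q) = 0.0446 dits

H(P,Q) = 0.2873 + 0.0446 = 0.3319 dits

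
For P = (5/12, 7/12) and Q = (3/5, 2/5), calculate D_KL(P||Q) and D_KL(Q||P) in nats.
D_KL(P||Q) = 0.0682, D_KL(Q||P) = 0.0679

KL divergence is not symmetric: D_KL(P||Q) ≠ D_KL(Q||P) in general.

D_KL(P||Q) = 0.0682 nats
D_KL(Q||P) = 0.0679 nats

No, they are not equal!

This asymmetry is why KL divergence is not a true distance metric.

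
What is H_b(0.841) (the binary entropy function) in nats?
0.4380 nats

The binary entropy function is:
H(p) = -p log(p) - (1-p) log(1-p)

H(0.841) = -0.841 × log_e(0.841) - 0.159 × log_e(0.159)
H(0.841) = 0.4380 nats

Note: Binary entropy is maximized at p=0.5 (H=1 bit) and minimized at p=0 or p=1 (H=0).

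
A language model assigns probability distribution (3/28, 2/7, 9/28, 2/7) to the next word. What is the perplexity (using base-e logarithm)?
3.7434

Perplexity is e^H (or exp(H) for natural log).

First, H = -Σ p log p = 1.3200 nats
Perplexity = e^1.3200 = 3.7434

Interpretation: The model's uncertainty is equivalent to choosing uniformly among 3.7 options.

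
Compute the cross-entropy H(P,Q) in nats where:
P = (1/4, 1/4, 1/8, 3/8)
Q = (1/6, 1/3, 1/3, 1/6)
1.5318 nats

Cross-entropy: H(P,Q) = -Σ p(x) log q(x)

Alternatively: H(P,Q) = H(P) + D_KL(P||Q)
H(P) = 1.3209 nats
D_KL(P||Q) = 0.2109 nats

H(P,Q) = 1.3209 + 0.2109 = 1.5318 nats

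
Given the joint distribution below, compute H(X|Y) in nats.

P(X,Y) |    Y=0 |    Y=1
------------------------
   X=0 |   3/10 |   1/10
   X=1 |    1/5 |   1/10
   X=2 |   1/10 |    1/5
1.0227 nats

Using the chain rule: H(X|Y) = H(X,Y) - H(Y)

First, compute H(X,Y) = 1.6957 nats

Marginal P(Y) = (3/5, 2/5)
H(Y) = 0.6730 nats

H(X|Y) = H(X,Y) - H(Y) = 1.6957 - 0.6730 = 1.0227 nats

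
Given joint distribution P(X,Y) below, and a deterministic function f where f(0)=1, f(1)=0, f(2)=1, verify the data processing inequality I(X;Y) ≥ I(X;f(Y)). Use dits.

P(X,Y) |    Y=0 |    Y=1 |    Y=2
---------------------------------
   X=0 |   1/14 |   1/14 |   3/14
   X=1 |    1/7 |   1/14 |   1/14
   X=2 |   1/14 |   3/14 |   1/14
I(X;Y) = 0.0511, I(X;f(Y)) = 0.0313, inequality holds: 0.0511 ≥ 0.0313

Data Processing Inequality: For any Markov chain X → Y → Z, we have I(X;Y) ≥ I(X;Z).

Here Z = f(Y) is a deterministic function of Y, forming X → Y → Z.

Original I(X;Y) = 0.0511 dits

After applying f:
P(X,Z) where Z=f(Y):
- P(X,Z=0) = P(X,Y=1)
- P(X,Z=1) = P(X,Y=0) + P(X,Y=2)

I(X;Z) = I(X;f(Y)) = 0.0313 dits

Verification: 0.0511 ≥ 0.0313 ✓

Information cannot be created by processing; the function f can only lose information about X.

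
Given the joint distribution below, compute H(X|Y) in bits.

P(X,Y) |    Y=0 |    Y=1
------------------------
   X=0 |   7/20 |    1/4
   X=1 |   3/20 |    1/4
0.9406 bits

Using the chain rule: H(X|Y) = H(X,Y) - H(Y)

First, compute H(X,Y) = 1.9406 bits

Marginal P(Y) = (1/2, 1/2)
H(Y) = 1.0000 bits

H(X|Y) = H(X,Y) - H(Y) = 1.9406 - 1.0000 = 0.9406 bits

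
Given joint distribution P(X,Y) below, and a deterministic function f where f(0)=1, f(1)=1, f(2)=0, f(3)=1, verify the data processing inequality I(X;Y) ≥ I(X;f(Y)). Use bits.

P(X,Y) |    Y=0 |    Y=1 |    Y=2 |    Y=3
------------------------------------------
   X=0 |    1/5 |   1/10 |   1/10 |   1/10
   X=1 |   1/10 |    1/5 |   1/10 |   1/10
I(X;Y) = 0.0490, I(X;f(Y)) = 0.0000, inequality holds: 0.0490 ≥ 0.0000

Data Processing Inequality: For any Markov chain X → Y → Z, we have I(X;Y) ≥ I(X;Z).

Here Z = f(Y) is a deterministic function of Y, forming X → Y → Z.

Original I(X;Y) = 0.0490 bits

After applying f:
P(X,Z) where Z=f(Y):
- P(X,Z=0) = P(X,Y=2)
- P(X,Z=1) = P(X,Y=0) + P(X,Y=1) + P(X,Y=3)

I(X;Z) = I(X;f(Y)) = 0.0000 bits

Verification: 0.0490 ≥ 0.0000 ✓

Information cannot be created by processing; the function f can only lose information about X.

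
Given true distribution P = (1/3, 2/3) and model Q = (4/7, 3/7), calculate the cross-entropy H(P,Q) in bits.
1.0840 bits

Cross-entropy: H(P,Q) = -Σ p(x) log q(x)

Alternatively: H(P,Q) = H(P) + D_KL(P||Q)
H(P) = 0.9183 bits
D_KL(P||Q) = 0.1658 bits

H(P,Q) = 0.9183 + 0.1658 = 1.0840 bits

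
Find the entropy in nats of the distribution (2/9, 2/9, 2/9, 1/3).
1.3689 nats

Shannon entropy is H(X) = -Σ p(x) log p(x).

For P = (2/9, 2/9, 2/9, 1/3):
H = -2/9 × log_e(2/9) -2/9 × log_e(2/9) -2/9 × log_e(2/9) -1/3 × log_e(1/3)
H = 1.3689 nats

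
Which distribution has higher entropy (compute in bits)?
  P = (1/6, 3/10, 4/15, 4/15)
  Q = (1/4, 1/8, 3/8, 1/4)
P

Computing entropies in bits:
H(P) = 1.9689
H(Q) = 1.9056

Distribution P has higher entropy.

Intuition: The distribution closer to uniform (more spread out) has higher entropy.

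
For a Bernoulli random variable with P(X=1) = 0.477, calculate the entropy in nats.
0.6921 nats

The binary entropy function is:
H(p) = -p log(p) - (1-p) log(1-p)

H(0.477) = -0.477 × log_e(0.477) - 0.523 × log_e(0.523)
H(0.477) = 0.6921 nats

Note: Binary entropy is maximized at p=0.5 (H=1 bit) and minimized at p=0 or p=1 (H=0).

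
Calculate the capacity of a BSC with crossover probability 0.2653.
0.1654 bits

For a binary symmetric channel (BSC) with error probability p:
Capacity C = 1 - H(p) bits per symbol

where H(p) = -p log₂(p) - (1-p) log₂(1-p) is the binary entropy function.

H(0.2653) = 0.8346 bits
C = 1 - 0.8346 = 0.1654 bits per symbol

This means we can reliably transmit up to 0.1654 bits of information per channel use.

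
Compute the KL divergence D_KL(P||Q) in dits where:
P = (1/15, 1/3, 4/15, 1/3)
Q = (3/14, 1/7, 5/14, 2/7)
0.0773 dits

KL divergence: D_KL(P||Q) = Σ p(x) log(p(x)/q(x))

Computing term by term:
  x=0: 1/15 × log_10[(1/15)/(3/14)] = 1/15 × -0.5071 = -0.0338
  x=1: 1/3 × log_10[(1/3)/(1/7)] = 1/3 × 0.3680 = 0.1227
  x=2: 4/15 × log_10[(4/15)/(5/14)] = 4/15 × -0.1269 = -0.0338
  x=3: 1/3 × log_10[(1/3)/(2/7)] = 1/3 × 0.0669 = 0.0223

D_KL(P||Q) = 0.0773 dits

Note: KL divergence is always non-negative and equals 0 iff P = Q.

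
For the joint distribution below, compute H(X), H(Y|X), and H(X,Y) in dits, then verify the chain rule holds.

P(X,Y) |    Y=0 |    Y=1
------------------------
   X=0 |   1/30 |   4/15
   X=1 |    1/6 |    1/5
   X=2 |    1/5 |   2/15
H(X,Y) = 0.7283, H(X) = 0.4757, H(Y|X) = 0.2526 (all in dits)

Chain rule: H(X,Y) = H(X) + H(Y|X)

Left side — joint entropy directly:
H(X,Y) = -Σ p(x,y) log p(x,y) = 0.7283 dits

Right side — compute H(Y|X) from the conditional distributions:
P(X) = (3/10, 11/30, 1/3), so H(X) = 0.4757 dits
H(Y|X) = Σ_x P(X=x) · H(Y|X=x):
  P(Y|X=0) = (1/9, 8/9), H(Y|X=0) = 0.1515, weight P(X=0) = 3/10
  P(Y|X=1) = (5/11, 6/11), H(Y|X=1) = 0.2992, weight P(X=1) = 11/30
  P(Y|X=2) = (3/5, 2/5), H(Y|X=2) = 0.2923, weight P(X=2) = 1/3
H(Y|X) = 0.2526 dits

H(X) + H(Y|X) = 0.4757 + 0.2526 = 0.7283 dits

Both sides equal 0.7283 dits. ✓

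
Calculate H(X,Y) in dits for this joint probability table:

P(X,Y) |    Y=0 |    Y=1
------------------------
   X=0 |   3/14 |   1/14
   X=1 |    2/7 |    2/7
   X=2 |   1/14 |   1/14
0.6999 dits

Joint entropy is H(X,Y) = -Σ_{x,y} p(x,y) log p(x,y).

Summing over all non-zero entries:
H(X,Y) = -[3/14·log_10(3/14) + 1/14·log_10(1/14) + 2/7·log_10(2/7) + 2/7·log_10(2/7) + 1/14·log_10(1/14) + 1/14·log_10(1/14)]
H(X,Y) = 0.6999 dits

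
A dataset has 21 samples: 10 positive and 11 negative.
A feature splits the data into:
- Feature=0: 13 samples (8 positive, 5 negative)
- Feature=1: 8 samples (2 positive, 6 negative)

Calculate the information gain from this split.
0.0943 bits

Information Gain = H(Y) - H(Y|Feature)

Before split:
P(positive) = 10/21 = 0.4762
H(Y) = 0.9984 bits

After split:
Feature=0: H = 0.9612 bits (weight = 13/21)
Feature=1: H = 0.8113 bits (weight = 8/21)
H(Y|Feature) = (13/21)×0.9612 + (8/21)×0.8113 = 0.9041 bits

Information Gain = 0.9984 - 0.9041 = 0.0943 bits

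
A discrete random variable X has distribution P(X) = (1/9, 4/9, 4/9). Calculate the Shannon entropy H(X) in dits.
0.4191 dits

Shannon entropy is H(X) = -Σ p(x) log p(x).

For P = (1/9, 4/9, 4/9):
H = -1/9 × log_10(1/9) -4/9 × log_10(4/9) -4/9 × log_10(4/9)
H = 0.4191 dits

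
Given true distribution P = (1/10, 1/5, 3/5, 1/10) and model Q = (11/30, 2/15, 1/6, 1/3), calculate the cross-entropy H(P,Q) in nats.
1.6882 nats

Cross-entropy: H(P,Q) = -Σ p(x) log q(x)

Alternatively: H(P,Q) = H(P) + D_KL(P||Q)
H(P) = 1.0889 nats
D_KL(P||Q) = 0.5993 nats

H(P,Q) = 1.0889 + 0.5993 = 1.6882 nats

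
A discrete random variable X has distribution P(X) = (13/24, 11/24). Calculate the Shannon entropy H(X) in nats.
0.6897 nats

Shannon entropy is H(X) = -Σ p(x) log p(x).

For P = (13/24, 11/24):
H = -13/24 × log_e(13/24) -11/24 × log_e(11/24)
H = 0.6897 nats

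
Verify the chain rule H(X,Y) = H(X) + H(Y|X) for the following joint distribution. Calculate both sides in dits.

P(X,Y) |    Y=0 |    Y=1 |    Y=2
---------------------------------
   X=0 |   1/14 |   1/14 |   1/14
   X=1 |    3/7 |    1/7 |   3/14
H(X,Y) = 0.6674, H(X) = 0.2257, H(Y|X) = 0.4417 (all in dits)

Chain rule: H(X,Y) = H(X) + H(Y|X)

Left side — joint entropy directly:
H(X,Y) = -Σ p(x,y) log p(x,y) = 0.6674 dits

Right side — compute H(Y|X) from the conditional distributions:
P(X) = (3/14, 11/14), so H(X) = 0.2257 dits
H(Y|X) = Σ_x P(X=x) · H(Y|X=x):
  P(Y|X=0) = (1/3, 1/3, 1/3), H(Y|X=0) = 0.4771, weight P(X=0) = 3/14
  P(Y|X=1) = (6/11, 2/11, 3/11), H(Y|X=1) = 0.4321, weight P(X=1) = 11/14
H(Y|X) = 0.4417 dits

H(X) + H(Y|X) = 0.2257 + 0.4417 = 0.6674 dits

Both sides equal 0.6674 dits. ✓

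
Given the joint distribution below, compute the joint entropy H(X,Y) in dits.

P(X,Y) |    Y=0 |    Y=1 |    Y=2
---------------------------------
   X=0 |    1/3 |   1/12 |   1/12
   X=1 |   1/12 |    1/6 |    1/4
0.7090 dits

Joint entropy is H(X,Y) = -Σ_{x,y} p(x,y) log p(x,y).

Summing over all non-zero entries:
H(X,Y) = -[1/3·log_10(1/3) + 1/12·log_10(1/12) + 1/12·log_10(1/12) + 1/12·log_10(1/12) + 1/6·log_10(1/6) + 1/4·log_10(1/4)]
H(X,Y) = 0.7090 dits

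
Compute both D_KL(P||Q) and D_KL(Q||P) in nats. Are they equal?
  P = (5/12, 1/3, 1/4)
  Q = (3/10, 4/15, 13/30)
D_KL(P||Q) = 0.0737, D_KL(Q||P) = 0.0803

KL divergence is not symmetric: D_KL(P||Q) ≠ D_KL(Q||P) in general.

D_KL(P||Q) = 0.0737 nats
D_KL(Q||P) = 0.0803 nats

No, they are not equal!

This asymmetry is why KL divergence is not a true distance metric.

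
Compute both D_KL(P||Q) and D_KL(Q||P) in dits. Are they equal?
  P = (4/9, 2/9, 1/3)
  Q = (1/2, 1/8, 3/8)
D_KL(P||Q) = 0.0157, D_KL(Q||P) = 0.0135

KL divergence is not symmetric: D_KL(P||Q) ≠ D_KL(Q||P) in general.

D_KL(P||Q) = 0.0157 dits
D_KL(Q||P) = 0.0135 dits

No, they are not equal!

This asymmetry is why KL divergence is not a true distance metric.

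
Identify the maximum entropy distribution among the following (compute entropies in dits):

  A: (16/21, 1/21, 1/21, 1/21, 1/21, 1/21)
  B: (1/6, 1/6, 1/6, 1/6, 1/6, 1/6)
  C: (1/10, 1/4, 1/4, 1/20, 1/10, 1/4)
B

For a discrete distribution over n outcomes, entropy is maximized by the uniform distribution.

Computing entropies:
H(A) = 0.4048 dits
H(B) = 0.7782 dits
H(C) = 0.7166 dits

The uniform distribution (where all probabilities equal 1/6) achieves the maximum entropy of log_10(6) = 0.7782 dits.

Distribution B has the highest entropy.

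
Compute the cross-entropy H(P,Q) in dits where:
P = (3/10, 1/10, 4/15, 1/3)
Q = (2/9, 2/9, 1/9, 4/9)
0.6331 dits

Cross-entropy: H(P,Q) = -Σ p(x) log q(x)

Alternatively: H(P,Q) = H(P) + D_KL(P||Q)
H(P) = 0.5690 dits
D_KL(P||Q) = 0.0642 dits

H(P,Q) = 0.5690 + 0.0642 = 0.6331 dits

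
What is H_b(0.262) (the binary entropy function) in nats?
0.5751 nats

The binary entropy function is:
H(p) = -p log(p) - (1-p) log(1-p)

H(0.262) = -0.262 × log_e(0.262) - 0.738 × log_e(0.738)
H(0.262) = 0.5751 nats

Note: Binary entropy is maximized at p=0.5 (H=1 bit) and minimized at p=0 or p=1 (H=0).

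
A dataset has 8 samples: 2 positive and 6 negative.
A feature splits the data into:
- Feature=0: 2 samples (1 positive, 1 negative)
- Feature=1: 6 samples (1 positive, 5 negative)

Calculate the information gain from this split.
0.0738 bits

Information Gain = H(Y) - H(Y|Feature)

Before split:
P(positive) = 2/8 = 0.2500
H(Y) = 0.8113 bits

After split:
Feature=0: H = 1.0000 bits (weight = 2/8)
Feature=1: H = 0.6500 bits (weight = 6/8)
H(Y|Feature) = (2/8)×1.0000 + (6/8)×0.6500 = 0.7375 bits

Information Gain = 0.8113 - 0.7375 = 0.0738 bits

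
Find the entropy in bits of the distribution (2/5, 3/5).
0.9710 bits

Shannon entropy is H(X) = -Σ p(x) log p(x).

For P = (2/5, 3/5):
H = -2/5 × log_2(2/5) -3/5 × log_2(3/5)
H = 0.9710 bits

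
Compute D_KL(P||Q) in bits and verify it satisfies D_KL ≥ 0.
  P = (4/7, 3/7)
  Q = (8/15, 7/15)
0.0042 bits

KL divergence satisfies the Gibbs inequality: D_KL(P||Q) ≥ 0 for all distributions P, Q.

D_KL(P||Q) = Σ p(x) log(p(x)/q(x))
Term by term:
  x=0: 4/7 × log_2[(4/7)/(8/15)] = 0.0569
  x=1: 3/7 × log_2[(3/7)/(7/15)] = -0.0527
D_KL(P||Q) = 0.0042 bits

D_KL(P||Q) = 0.0042 ≥ 0 ✓

This non-negativity is a fundamental property: relative entropy cannot be negative because it measures how different Q is from P.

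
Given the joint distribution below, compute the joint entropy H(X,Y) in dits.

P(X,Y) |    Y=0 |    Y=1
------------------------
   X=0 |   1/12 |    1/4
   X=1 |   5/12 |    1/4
0.5494 dits

Joint entropy is H(X,Y) = -Σ_{x,y} p(x,y) log p(x,y).

Summing over all non-zero entries:
H(X,Y) = -[1/12·log_10(1/12) + 1/4·log_10(1/4) + 5/12·log_10(5/12) + 1/4·log_10(1/4)]
H(X,Y) = 0.5494 dits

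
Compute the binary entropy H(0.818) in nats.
0.4744 nats

The binary entropy function is:
H(p) = -p log(p) - (1-p) log(1-p)

H(0.818) = -0.818 × log_e(0.818) - 0.182 × log_e(0.182)
H(0.818) = 0.4744 nats

Note: Binary entropy is maximized at p=0.5 (H=1 bit) and minimized at p=0 or p=1 (H=0).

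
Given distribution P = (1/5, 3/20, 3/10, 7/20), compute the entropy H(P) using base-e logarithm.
1.3351 nats

Shannon entropy is H(X) = -Σ p(x) log p(x).

For P = (1/5, 3/20, 3/10, 7/20):
H = -1/5 × log_e(1/5) -3/20 × log_e(3/20) -3/10 × log_e(3/10) -7/20 × log_e(7/20)
H = 1.3351 nats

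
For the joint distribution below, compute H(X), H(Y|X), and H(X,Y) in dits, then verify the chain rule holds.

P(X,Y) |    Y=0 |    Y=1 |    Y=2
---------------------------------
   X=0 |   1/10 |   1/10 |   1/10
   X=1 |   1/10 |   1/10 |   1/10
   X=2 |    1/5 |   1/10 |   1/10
H(X,Y) = 0.9398, H(X) = 0.4729, H(Y|X) = 0.4669 (all in dits)

Chain rule: H(X,Y) = H(X) + H(Y|X)

Left side — joint entropy directly:
H(X,Y) = -Σ p(x,y) log p(x,y) = 0.9398 dits

Right side — compute H(Y|X) from the conditional distributions:
P(X) = (3/10, 3/10, 2/5), so H(X) = 0.4729 dits
H(Y|X) = Σ_x P(X=x) · H(Y|X=x):
  P(Y|X=0) = (1/3, 1/3, 1/3), H(Y|X=0) = 0.4771, weight P(X=0) = 3/10
  P(Y|X=1) = (1/3, 1/3, 1/3), H(Y|X=1) = 0.4771, weight P(X=1) = 3/10
  P(Y|X=2) = (1/2, 1/4, 1/4), H(Y|X=2) = 0.4515, weight P(X=2) = 2/5
H(Y|X) = 0.4669 dits

H(X) + H(Y|X) = 0.4729 + 0.4669 = 0.9398 dits

Both sides equal 0.9398 dits. ✓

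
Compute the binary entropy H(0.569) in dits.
0.2969 dits

The binary entropy function is:
H(p) = -p log(p) - (1-p) log(1-p)

H(0.569) = -0.569 × log_10(0.569) - 0.431 × log_10(0.431)
H(0.569) = 0.2969 dits

Note: Binary entropy is maximized at p=0.5 (H=1 bit) and minimized at p=0 or p=1 (H=0).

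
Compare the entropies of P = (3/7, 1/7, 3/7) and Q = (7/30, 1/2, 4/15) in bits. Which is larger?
Q

Computing entropies in bits:
H(P) = 1.4488
H(Q) = 1.4984

Distribution Q has higher entropy.

Intuition: The distribution closer to uniform (more spread out) has higher entropy.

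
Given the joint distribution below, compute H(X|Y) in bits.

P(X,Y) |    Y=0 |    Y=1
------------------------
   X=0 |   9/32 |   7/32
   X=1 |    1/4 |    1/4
0.9972 bits

Using the chain rule: H(X|Y) = H(X,Y) - H(Y)

First, compute H(X,Y) = 1.9943 bits

Marginal P(Y) = (17/32, 15/32)
H(Y) = 0.9972 bits

H(X|Y) = H(X,Y) - H(Y) = 1.9943 - 0.9972 = 0.9972 bits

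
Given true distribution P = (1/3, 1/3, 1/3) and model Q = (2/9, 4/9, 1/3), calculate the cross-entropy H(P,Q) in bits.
1.6416 bits

Cross-entropy: H(P,Q) = -Σ p(x) log q(x)

Alternatively: H(P,Q) = H(P) + D_KL(P||Q)
H(P) = 1.5850 bits
D_KL(P||Q) = 0.0566 bits

H(P,Q) = 1.5850 + 0.0566 = 1.6416 bits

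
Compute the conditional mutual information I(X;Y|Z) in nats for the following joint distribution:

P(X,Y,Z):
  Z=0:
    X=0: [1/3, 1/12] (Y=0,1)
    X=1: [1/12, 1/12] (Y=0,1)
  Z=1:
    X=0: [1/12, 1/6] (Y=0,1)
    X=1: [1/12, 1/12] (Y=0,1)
0.0307 nats

Conditional mutual information: I(X;Y|Z) = H(X|Z) + H(Y|Z) - H(X,Y|Z)

H(Z) = 0.6792
H(X,Z) = 1.3086 → H(X|Z) = 0.6294
H(Y,Z) = 1.3086 → H(Y|Z) = 0.6294
H(X,Y,Z) = 1.9073 → H(X,Y|Z) = 1.2281

I(X;Y|Z) = 0.6294 + 0.6294 - 1.2281 = 0.0307 nats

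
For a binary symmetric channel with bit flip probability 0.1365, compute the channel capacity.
0.4250 bits

For a binary symmetric channel (BSC) with error probability p:
Capacity C = 1 - H(p) bits per symbol

where H(p) = -p log₂(p) - (1-p) log₂(1-p) is the binary entropy function.

H(0.1365) = 0.5750 bits
C = 1 - 0.5750 = 0.4250 bits per symbol

This means we can reliably transmit up to 0.4250 bits of information per channel use.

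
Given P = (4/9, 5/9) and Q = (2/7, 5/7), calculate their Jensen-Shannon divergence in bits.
0.0197 bits

Jensen-Shannon divergence is:
JSD(P||Q) = 0.5 × D_KL(P||M) + 0.5 × D_KL(Q||M)
where M = 0.5 × (P + Q) is the mixture distribution.

M = 0.5 × (4/9, 5/9) + 0.5 × (2/7, 5/7) = (0.365079, 0.634921)

D_KL(P||M) = 0.0191 bits
D_KL(Q||M) = 0.0203 bits

JSD(P||Q) = 0.5 × 0.0191 + 0.5 × 0.0203 = 0.0197 bits

Unlike KL divergence, JSD is symmetric and bounded: 0 ≤ JSD ≤ log(2).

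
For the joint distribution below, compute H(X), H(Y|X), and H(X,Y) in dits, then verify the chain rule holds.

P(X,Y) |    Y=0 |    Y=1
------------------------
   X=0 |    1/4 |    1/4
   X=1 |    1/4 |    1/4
H(X,Y) = 0.6021, H(X) = 0.3010, H(Y|X) = 0.3010 (all in dits)

Chain rule: H(X,Y) = H(X) + H(Y|X)

Left side — joint entropy directly:
H(X,Y) = -Σ p(x,y) log p(x,y) = 0.6021 dits

Right side — compute H(Y|X) from the conditional distributions:
P(X) = (1/2, 1/2), so H(X) = 0.3010 dits
H(Y|X) = Σ_x P(X=x) · H(Y|X=x):
  P(Y|X=0) = (1/2, 1/2), H(Y|X=0) = 0.3010, weight P(X=0) = 1/2
  P(Y|X=1) = (1/2, 1/2), H(Y|X=1) = 0.3010, weight P(X=1) = 1/2
H(Y|X) = 0.3010 dits

H(X) + H(Y|X) = 0.3010 + 0.3010 = 0.6021 dits

Both sides equal 0.6021 dits. ✓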